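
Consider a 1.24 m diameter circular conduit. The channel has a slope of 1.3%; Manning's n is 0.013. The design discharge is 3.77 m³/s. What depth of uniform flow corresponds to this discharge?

y_n = 0.822 m

Manning's equation rearranged: A R^(2/3) = nQ / (1·√S) = 0.013 × 3.77 / (√0.013) = 0.4298.
Try y = 0.578 m: A R^(2/3) = 0.2451 — low.
Try y = 0.972 m: A R^(2/3) = 0.5296 — high.
Try y = 0.822 m: A R^(2/3) = 0.4302 — ≈ 0.4298.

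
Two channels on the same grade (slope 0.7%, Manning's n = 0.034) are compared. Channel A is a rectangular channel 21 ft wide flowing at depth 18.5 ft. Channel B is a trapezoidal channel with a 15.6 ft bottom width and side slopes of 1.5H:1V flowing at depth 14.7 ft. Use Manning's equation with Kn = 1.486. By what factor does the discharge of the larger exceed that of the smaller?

1.61

Channel A: Flow area A = b·y = 21 × 18.5 = 388.5 ft². Wetted perimeter P = b + 2y = 21 + 2×18.5 = 58 ft. Hydraulic radius R = A/P = 388.5/58 = 6.698 ft. Q_A = (1.486/0.034)·388.5·6.698^(2/3)·√0.007 = 5048 ft³/s.
Channel B: With bottom width b = 15.6 ft and side slope z = 1.5: A = (b + zy)y = (15.6 + 1.5×14.7)×14.7 = 553.5 ft²; P = b + 2y√(1+z²) = 15.6 + 2×14.7×1.803 = 68.6 ft. Hydraulic radius R = A/P = 553.5/68.6 = 8.068 ft. Q_B = (1.486/0.034)·553.5·8.068^(2/3)·√0.007 = 8141 ft³/s.
The larger discharge is 8141 ft³/s and the smaller is 5048 ft³/s; the ratio is 1.61.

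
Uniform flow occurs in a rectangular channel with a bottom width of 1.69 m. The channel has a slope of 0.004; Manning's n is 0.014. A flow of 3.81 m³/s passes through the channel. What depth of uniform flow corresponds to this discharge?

Manning's equation rearranged: A R^(2/3) = nQ / (1·√S) = 0.014 × 3.81 / (√0.004) = 0.8434.
At y = 1.09 m: A R^(2/3) = 1.123 — high.
At y = 0.614 m: A R^(2/3) = 0.5208 — low.
At y = 0.876 m: A R^(2/3) = 0.8435 — close enough.

y_n = 0.876 m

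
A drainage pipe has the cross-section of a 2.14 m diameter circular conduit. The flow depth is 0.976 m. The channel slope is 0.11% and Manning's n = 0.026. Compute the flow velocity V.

For a circular section of diameter D = 2.14 m at depth y = 0.976 m, the central angle is θ = 2 arccos(1 − 2y/D) = 2.966 rad. Then A = (D²/8)(θ − sin θ) = 1.598 m² and P = Dθ/2 = 3.173 m.
Hydraulic radius R = A/P = 1.598/3.173 = 0.5034 m.
From Manning's equation, V = (1/n) R^(2/3) S^(1/2) = (1/0.026) × 0.5034^(2/3) × 0.0011^(1/2) = 0.807 m/s.

V = 0.807 m/s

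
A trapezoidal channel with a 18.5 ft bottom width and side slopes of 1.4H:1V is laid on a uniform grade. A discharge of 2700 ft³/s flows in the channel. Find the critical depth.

y_c = 7.21 ft

At critical depth, Q² T / (g A³) = 1, i.e. A³/T = Q²/g = 2700²/32.2 = 226400.
Try y = 5.42 ft: A³/T = 83950 — too small.
Try y = 8.98 ft: A³/T = 497800 — too large.
Try y = 7.21 ft: A³/T = 226500 — ≈ 226400.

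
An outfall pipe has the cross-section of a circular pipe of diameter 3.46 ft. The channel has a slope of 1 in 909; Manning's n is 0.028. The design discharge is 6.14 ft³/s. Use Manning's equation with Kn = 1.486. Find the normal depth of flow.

Manning's equation rearranged: A R^(2/3) = nQ / (1.486·√S) = 0.028 × 6.14 / (1.486 × √0.0011) = 3.488.
Trying y = 1.31 ft: A R^(2/3) = 2.6 — low.
Trying y = 1.84 ft: A R^(2/3) = 4.732 — high.
Trying y = 1.54 ft: A R^(2/3) = 3.487 — close enough.

y_n = 1.54 ft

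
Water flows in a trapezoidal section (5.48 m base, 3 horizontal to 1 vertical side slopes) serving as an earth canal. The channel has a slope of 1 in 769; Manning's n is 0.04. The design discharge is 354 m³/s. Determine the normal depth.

y_n = 6.64 m

Manning's equation rearranged: A R^(2/3) = nQ / (1·√S) = 0.04 × 354 / (√0.0013) = 392.7.
At y = 5.94 m: A R^(2/3) = 301.5 — too small.
At y = 8.03 m: A R^(2/3) = 620.1 — too large.
At y = 6.64 m: A R^(2/3) = 392.7 — matches.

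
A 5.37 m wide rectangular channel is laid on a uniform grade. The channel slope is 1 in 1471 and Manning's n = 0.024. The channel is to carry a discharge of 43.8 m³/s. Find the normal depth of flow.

Manning's equation rearranged: A R^(2/3) = nQ / (1·√S) = 0.024 × 43.8 / (√0.0006798) = 40.32.
Try y = 3.95 m: A R^(2/3) = 29 — too small.
Try y = 6.52 m: A R^(2/3) = 53.74 — too large.
Try y = 5.14 m: A R^(2/3) = 40.29 — ≈ 40.32.

y_n = 5.14 m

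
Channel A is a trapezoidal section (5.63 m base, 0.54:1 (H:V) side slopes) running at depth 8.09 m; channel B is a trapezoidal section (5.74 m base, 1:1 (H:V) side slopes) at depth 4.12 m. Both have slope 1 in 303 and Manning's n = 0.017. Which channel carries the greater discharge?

channel A

Channel A: With bottom width b = 5.63 m and side slope z = 0.54: A = (b + zy)y = (5.63 + 0.54×8.09)×8.09 = 80.89 m²; P = b + 2y√(1+z²) = 5.63 + 2×8.09×1.136 = 24.02 m. Hydraulic radius R = A/P = 80.89/24.02 = 3.368 m. Q_A = (1/0.017)·80.89·3.368^(2/3)·√0.0033 = 614.2 m³/s.
Channel B: With bottom width b = 5.74 m and side slope z = 1: A = (b + zy)y = (5.74 + 1×4.12)×4.12 = 40.62 m²; P = b + 2y√(1+z²) = 5.74 + 2×4.12×1.414 = 17.39 m. Hydraulic radius R = A/P = 40.62/17.39 = 2.336 m. Q_B = (1/0.017)·40.62·2.336^(2/3)·√0.0033 = 241.7 m³/s.
Q_A = 614.2 m³/s vs Q_B = 241.7 m³/s, so channel A carries more.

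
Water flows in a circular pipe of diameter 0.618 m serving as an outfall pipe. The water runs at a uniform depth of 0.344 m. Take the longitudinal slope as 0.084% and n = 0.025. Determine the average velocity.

For a circular section of diameter D = 0.618 m at depth y = 0.344 m, the central angle is θ = 2 arccos(1 − 2y/D) = 3.369 rad. Then A = (D²/8)(θ − sin θ) = 0.1716 m² and P = Dθ/2 = 1.041 m.
Hydraulic radius R = A/P = 0.1716/1.041 = 0.1648 m.
From Manning's equation, V = (1/n) R^(2/3) S^(1/2) = (1/0.025) × 0.1648^(2/3) × 0.00084^(1/2) = 0.349 m/s.

V = 0.349 m/s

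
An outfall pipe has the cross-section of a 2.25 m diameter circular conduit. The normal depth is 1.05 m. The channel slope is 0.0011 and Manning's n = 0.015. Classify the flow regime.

For a circular section of diameter D = 2.25 m at depth y = 1.05 m, the central angle is θ = 2 arccos(1 − 2y/D) = 3.008 rad. Then A = (D²/8)(θ − sin θ) = 1.819 m² and P = Dθ/2 = 3.384 m.
Hydraulic radius R = A/P = 1.819/3.384 = 0.5376 m.
V = (1/n) R^(2/3) √S = (1/0.015) × 0.5376^(2/3) × √0.0011 = 1.462 m/s. Hydraulic depth D_h = A/T = 1.819/2.245 = 0.8104 m.
Froude number Fr = V/√(g·D_h) = 1.462/√(9.81×0.8104) = 0.518, which is less than 1, so the flow is subcritical.

subcritical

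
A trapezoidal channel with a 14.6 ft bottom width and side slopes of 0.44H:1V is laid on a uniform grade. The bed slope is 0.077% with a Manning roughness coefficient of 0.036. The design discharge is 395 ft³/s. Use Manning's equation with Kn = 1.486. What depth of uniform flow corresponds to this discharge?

Manning's equation rearranged: A R^(2/3) = nQ / (1.486·√S) = 0.036 × 395 / (1.486 × √0.00077) = 344.9.
At y = 5.74 ft: A R^(2/3) = 231.8 — too small.
At y = 9.07 ft: A R^(2/3) = 486.4 — too large.
At y = 7.34 ft: A R^(2/3) = 344.5 — ≈ 344.9.

y_n = 7.34 ft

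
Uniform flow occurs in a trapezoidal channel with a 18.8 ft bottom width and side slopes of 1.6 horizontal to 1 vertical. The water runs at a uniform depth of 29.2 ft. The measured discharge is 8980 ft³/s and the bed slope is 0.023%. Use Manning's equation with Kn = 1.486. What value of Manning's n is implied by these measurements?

n = 0.029

With bottom width b = 18.8 ft and side slope z = 1.6: A = (b + zy)y = (18.8 + 1.6×29.2)×29.2 = 1913 ft²; P = b + 2y√(1+z²) = 18.8 + 2×29.2×1.887 = 129 ft.
Hydraulic radius R = A/P = 1913/129 = 14.83 ft.
Rearranging Manning's equation: n = (1.486/Q) A R^(2/3) S^(1/2) = (1.486/8980) × 1913 × 14.83^(2/3) × √0.00023 = 0.029.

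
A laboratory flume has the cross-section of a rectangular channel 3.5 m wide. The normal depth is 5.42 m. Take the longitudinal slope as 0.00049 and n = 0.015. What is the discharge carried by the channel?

Q = 33.7 m³/s

Flow area A = b·y = 3.5 × 5.42 = 18.97 m². Wetted perimeter P = b + 2y = 3.5 + 2×5.42 = 14.34 m.
Hydraulic radius R = A/P = 18.97/14.34 = 1.323 m.
Manning's equation: Q = (1/n) A R^(2/3) S^(1/2) = (1/0.015) × 18.97 × 1.323^(2/3) × 0.00049^(1/2) = 33.7 m³/s.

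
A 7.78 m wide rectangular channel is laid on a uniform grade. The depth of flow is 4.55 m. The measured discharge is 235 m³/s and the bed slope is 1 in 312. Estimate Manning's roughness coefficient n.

Flow area A = b·y = 7.78 × 4.55 = 35.4 m². Wetted perimeter P = b + 2y = 7.78 + 2×4.55 = 16.88 m.
Hydraulic radius R = A/P = 35.4/16.88 = 2.097 m.
Rearranging Manning's equation: n = (1/Q) A R^(2/3) S^(1/2) = (1/235) × 35.4 × 2.097^(2/3) × √0.003205 = 0.014.

n = 0.014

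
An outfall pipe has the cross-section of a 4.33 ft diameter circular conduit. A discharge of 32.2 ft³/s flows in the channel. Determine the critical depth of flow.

y_c = 1.65 ft

At critical depth, Q² T / (g A³) = 1, i.e. A³/T = Q²/g = 32.2²/32.2 = 32.2.
Trying y = 1.26 ft: A³/T = 11.48 — short.
Trying y = 1.85 ft: A³/T = 50.51 — over.
Trying y = 1.65 ft: A³/T = 32.55 — ≈ 32.2.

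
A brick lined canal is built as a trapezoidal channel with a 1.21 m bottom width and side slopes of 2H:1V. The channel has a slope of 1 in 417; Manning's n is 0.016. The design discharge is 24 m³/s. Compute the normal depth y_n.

y_n = 1.76 m

Manning's equation rearranged: A R^(2/3) = nQ / (1·√S) = 0.016 × 24 / (√0.002398) = 7.842.
Try y = 2.13 m: A R^(2/3) = 12.3 — over.
Try y = 1.76 m: A R^(2/3) = 7.856 — ≈ 7.842.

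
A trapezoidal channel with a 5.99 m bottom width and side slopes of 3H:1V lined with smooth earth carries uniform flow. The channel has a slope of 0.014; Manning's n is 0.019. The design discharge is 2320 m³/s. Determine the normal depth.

Manning's equation rearranged: A R^(2/3) = nQ / (1·√S) = 0.019 × 2320 / (√0.014) = 372.5.
Trying y = 5.65 m: A R^(2/3) = 275.9 — too small.
Trying y = 7.06 m: A R^(2/3) = 466.1 — too large.
Trying y = 6.42 m: A R^(2/3) = 372.2 — close enough.

y_n = 6.42 m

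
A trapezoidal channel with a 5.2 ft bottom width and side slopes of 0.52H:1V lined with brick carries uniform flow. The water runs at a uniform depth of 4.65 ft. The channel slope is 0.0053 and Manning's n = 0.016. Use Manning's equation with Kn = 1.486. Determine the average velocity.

V = 11.6 ft/s

With bottom width b = 5.2 ft and side slope z = 0.52: A = (b + zy)y = (5.2 + 0.52×4.65)×4.65 = 35.42 ft²; P = b + 2y√(1+z²) = 5.2 + 2×4.65×1.127 = 15.68 ft.
Hydraulic radius R = A/P = 35.42/15.68 = 2.259 ft.
From Manning's equation, V = (1.486/n) R^(2/3) S^(1/2) = (1.486/0.016) × 2.259^(2/3) × 0.0053^(1/2) = 11.6 ft/s.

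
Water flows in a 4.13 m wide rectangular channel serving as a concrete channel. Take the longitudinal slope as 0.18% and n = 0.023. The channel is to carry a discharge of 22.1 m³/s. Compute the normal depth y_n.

y_n = 2.63 m

Manning's equation rearranged: A R^(2/3) = nQ / (1·√S) = 0.023 × 22.1 / (√0.0018) = 11.98.
Trying y = 2.29 m: A R^(2/3) = 9.991 — short.
Trying y = 3.27 m: A R^(2/3) = 15.8 — over.
Trying y = 2.63 m: A R^(2/3) = 11.97 — matches.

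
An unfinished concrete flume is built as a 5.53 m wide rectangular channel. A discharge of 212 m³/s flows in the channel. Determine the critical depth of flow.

For a rectangular channel, critical depth y_c = (q²/g)^(1/3) where q = Q/b = 212/5.53 = 38.34 m²/s.
So y_c = (38.34²/9.81)^(1/3) = 5.31 m.

y_c = 5.31 m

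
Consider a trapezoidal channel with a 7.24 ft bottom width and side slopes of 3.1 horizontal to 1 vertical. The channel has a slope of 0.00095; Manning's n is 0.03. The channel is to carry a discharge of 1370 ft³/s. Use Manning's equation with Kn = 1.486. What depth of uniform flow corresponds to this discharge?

y_n = 8.99 ft

Manning's equation rearranged: A R^(2/3) = nQ / (1.486·√S) = 0.03 × 1370 / (1.486 × √0.00095) = 897.3.
Trying y = 10.9 ft: A R^(2/3) = 1430 — over.
Trying y = 6.3 ft: A R^(2/3) = 388.3 — short.
Trying y = 8.99 ft: A R^(2/3) = 897.7 — ≈ 897.3.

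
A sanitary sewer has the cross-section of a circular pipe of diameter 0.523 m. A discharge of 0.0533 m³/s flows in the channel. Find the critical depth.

At critical depth, Q² T / (g A³) = 1, i.e. A³/T = Q²/g = 0.0533²/9.81 = 0.0002896.
Trying y = 0.194 m: A³/T = 0.0007545 — over.
Trying y = 0.107 m: A³/T = 0.00007475 — short.
Trying y = 0.151 m: A³/T = 0.0002864 — ≈ 0.0002896.

y_c = 0.151 m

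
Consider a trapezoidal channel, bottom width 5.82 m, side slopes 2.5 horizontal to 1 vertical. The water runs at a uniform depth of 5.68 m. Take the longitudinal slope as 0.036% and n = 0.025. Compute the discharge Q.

With bottom width b = 5.82 m and side slope z = 2.5: A = (b + zy)y = (5.82 + 2.5×5.68)×5.68 = 113.7 m²; P = b + 2y√(1+z²) = 5.82 + 2×5.68×2.693 = 36.41 m.
Hydraulic radius R = A/P = 113.7/36.41 = 3.123 m.
Manning's equation: Q = (1/n) A R^(2/3) S^(1/2) = (1/0.025) × 113.7 × 3.123^(2/3) × 0.00036^(1/2) = 184 m³/s.

Q = 184 m³/s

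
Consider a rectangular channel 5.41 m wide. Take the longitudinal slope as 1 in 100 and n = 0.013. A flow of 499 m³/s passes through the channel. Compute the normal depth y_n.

Manning's equation rearranged: A R^(2/3) = nQ / (1·√S) = 0.013 × 499 / (√0.01) = 64.87.
Try y = 5.46 m: A R^(2/3) = 43.85 — short.
Try y = 7.57 m: A R^(2/3) = 64.86 — ≈ 64.87.

y_n = 7.57 m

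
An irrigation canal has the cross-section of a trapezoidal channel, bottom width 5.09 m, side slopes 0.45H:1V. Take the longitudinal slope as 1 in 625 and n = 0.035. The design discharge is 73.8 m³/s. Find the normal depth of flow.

y_n = 5.04 m

Manning's equation rearranged: A R^(2/3) = nQ / (1·√S) = 0.035 × 73.8 / (√0.0016) = 64.58.
Try y = 3.67 m: A R^(2/3) = 37.73 — too small.
Try y = 5.61 m: A R^(2/3) = 77.76 — too large.
Try y = 5.04 m: A R^(2/3) = 64.56 — close enough.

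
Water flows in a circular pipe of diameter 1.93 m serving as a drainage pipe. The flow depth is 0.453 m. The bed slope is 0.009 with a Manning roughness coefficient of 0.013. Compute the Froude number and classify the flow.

For a circular section of diameter D = 1.93 m at depth y = 0.453 m, the central angle is θ = 2 arccos(1 − 2y/D) = 2.023 rad. Then A = (D²/8)(θ − sin θ) = 0.5232 m² and P = Dθ/2 = 1.952 m.
Hydraulic radius R = A/P = 0.5232/1.952 = 0.268 m.
V = (1/n) R^(2/3) √S = (1/0.013) × 0.268^(2/3) × √0.009 = 3.033 m/s. Hydraulic depth D_h = A/T = 0.5232/1.636 = 0.3198 m.
Froude number Fr = V/√(g·D_h) = 3.033/√(9.81×0.3198) = 1.71, which is greater than 1, so the flow is supercritical.

supercritical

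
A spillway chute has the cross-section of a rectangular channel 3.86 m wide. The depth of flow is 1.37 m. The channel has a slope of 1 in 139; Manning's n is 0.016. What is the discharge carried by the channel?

Flow area A = b·y = 3.86 × 1.37 = 5.288 m². Wetted perimeter P = b + 2y = 3.86 + 2×1.37 = 6.6 m.
Hydraulic radius R = A/P = 5.288/6.6 = 0.8012 m.
Manning's equation: Q = (1/n) A R^(2/3) S^(1/2) = (1/0.016) × 5.288 × 0.8012^(2/3) × 0.007194^(1/2) = 24.2 m³/s.

Q = 24.2 m³/s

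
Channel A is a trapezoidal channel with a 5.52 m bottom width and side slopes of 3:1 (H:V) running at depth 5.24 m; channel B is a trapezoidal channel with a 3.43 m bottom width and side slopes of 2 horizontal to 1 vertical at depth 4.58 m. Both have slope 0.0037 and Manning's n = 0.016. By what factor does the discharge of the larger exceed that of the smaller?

Channel A: With bottom width b = 5.52 m and side slope z = 3: A = (b + zy)y = (5.52 + 3×5.24)×5.24 = 111.3 m²; P = b + 2y√(1+z²) = 5.52 + 2×5.24×3.162 = 38.66 m. Hydraulic radius R = A/P = 111.3/38.66 = 2.879 m. Q_A = (1/0.016)·111.3·2.879^(2/3)·√0.0037 = 856.3 m³/s.
Channel B: With bottom width b = 3.43 m and side slope z = 2: A = (b + zy)y = (3.43 + 2×4.58)×4.58 = 57.66 m²; P = b + 2y√(1+z²) = 3.43 + 2×4.58×2.236 = 23.91 m. Hydraulic radius R = A/P = 57.66/23.91 = 2.411 m. Q_B = (1/0.016)·57.66·2.411^(2/3)·√0.0037 = 394.2 m³/s.
The larger discharge is 856.3 m³/s and the smaller is 394.2 m³/s; the ratio is 2.17.

2.17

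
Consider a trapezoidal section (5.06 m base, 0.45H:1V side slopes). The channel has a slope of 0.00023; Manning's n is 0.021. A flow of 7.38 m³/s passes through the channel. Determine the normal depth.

y_n = 1.65 m

Manning's equation rearranged: A R^(2/3) = nQ / (1·√S) = 0.021 × 7.38 / (√0.00023) = 10.22.
Trying y = 1.92 m: A R^(2/3) = 13.04 — high.
Trying y = 1.65 m: A R^(2/3) = 10.22 — ≈ 10.22.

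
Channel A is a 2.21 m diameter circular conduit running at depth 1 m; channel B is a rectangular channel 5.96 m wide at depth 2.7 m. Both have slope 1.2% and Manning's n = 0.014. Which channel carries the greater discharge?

channel B

Channel A: For a circular section of diameter D = 2.21 m at depth y = 1 m, the central angle is θ = 2 arccos(1 − 2y/D) = 2.951 rad. Then A = (D²/8)(θ − sin θ) = 1.686 m² and P = Dθ/2 = 3.261 m. Hydraulic radius R = A/P = 1.686/3.261 = 0.5171 m. Q_A = (1/0.014)·1.686·0.5171^(2/3)·√0.012 = 8.5 m³/s.
Channel B: Flow area A = b·y = 5.96 × 2.7 = 16.09 m². Wetted perimeter P = b + 2y = 5.96 + 2×2.7 = 11.36 m. Hydraulic radius R = A/P = 16.09/11.36 = 1.417 m. Q_B = (1/0.014)·16.09·1.417^(2/3)·√0.012 = 158.8 m³/s.
Q_A = 8.5 m³/s vs Q_B = 158.8 m³/s, so channel B carries more.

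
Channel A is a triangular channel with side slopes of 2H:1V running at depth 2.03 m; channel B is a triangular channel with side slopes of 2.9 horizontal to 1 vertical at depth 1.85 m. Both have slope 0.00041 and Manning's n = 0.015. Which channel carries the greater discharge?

channel B

Channel A: For a triangular section with side slope z = 2: A = zy² = 2×2.03² = 8.242 m²; P = 2y√(1+z²) = 2×2.03×2.236 = 9.078 m. Hydraulic radius R = A/P = 8.242/9.078 = 0.9078 m. Q_A = (1/0.015)·8.242·0.9078^(2/3)·√0.00041 = 10.43 m³/s.
Channel B: For a triangular section with side slope z = 2.9: A = zy² = 2.9×1.85² = 9.925 m²; P = 2y√(1+z²) = 2×1.85×3.068 = 11.35 m. Hydraulic radius R = A/P = 9.925/11.35 = 0.8745 m. Q_B = (1/0.015)·9.925·0.8745^(2/3)·√0.00041 = 12.25 m³/s.
Q_A = 10.43 m³/s vs Q_B = 12.25 m³/s, so channel B carries more.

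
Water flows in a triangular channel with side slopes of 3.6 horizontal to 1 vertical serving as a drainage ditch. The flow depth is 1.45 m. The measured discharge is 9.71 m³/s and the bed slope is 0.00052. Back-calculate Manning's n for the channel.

For a triangular section with side slope z = 3.6: A = zy² = 3.6×1.45² = 7.569 m²; P = 2y√(1+z²) = 2×1.45×3.736 = 10.84 m.
Hydraulic radius R = A/P = 7.569/10.84 = 0.6986 m.
Rearranging Manning's equation: n = (1/Q) A R^(2/3) S^(1/2) = (1/9.71) × 7.569 × 0.6986^(2/3) × √0.00052 = 0.014.

n = 0.014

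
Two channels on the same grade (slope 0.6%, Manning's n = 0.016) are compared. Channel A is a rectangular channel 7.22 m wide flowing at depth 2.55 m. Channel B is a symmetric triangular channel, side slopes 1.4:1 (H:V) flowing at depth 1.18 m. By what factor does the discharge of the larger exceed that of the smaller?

20.1

Channel A: Flow area A = b·y = 7.22 × 2.55 = 18.41 m². Wetted perimeter P = b + 2y = 7.22 + 2×2.55 = 12.32 m. Hydraulic radius R = A/P = 18.41/12.32 = 1.494 m. Q_A = (1/0.016)·18.41·1.494^(2/3)·√0.006 = 116.5 m³/s.
Channel B: For a triangular section with side slope z = 1.4: A = zy² = 1.4×1.18² = 1.949 m²; P = 2y√(1+z²) = 2×1.18×1.72 = 4.06 m. Hydraulic radius R = A/P = 1.949/4.06 = 0.4801 m. Q_B = (1/0.016)·1.949·0.4801^(2/3)·√0.006 = 5.786 m³/s.
The larger discharge is 116.5 m³/s and the smaller is 5.786 m³/s; the ratio is 20.1.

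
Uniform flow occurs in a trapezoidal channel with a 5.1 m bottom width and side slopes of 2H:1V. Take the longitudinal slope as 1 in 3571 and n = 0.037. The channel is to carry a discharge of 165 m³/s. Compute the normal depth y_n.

y_n = 7.42 m

Manning's equation rearranged: A R^(2/3) = nQ / (1·√S) = 0.037 × 165 / (√0.00028) = 364.8.
Trying y = 8.91 m: A R^(2/3) = 560.2 — over.
Trying y = 5.85 m: A R^(2/3) = 210.9 — short.
Trying y = 7.42 m: A R^(2/3) = 364.4 — close enough.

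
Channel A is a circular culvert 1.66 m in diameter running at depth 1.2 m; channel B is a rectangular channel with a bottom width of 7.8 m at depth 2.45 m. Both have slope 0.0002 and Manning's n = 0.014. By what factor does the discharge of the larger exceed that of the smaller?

Channel A: For a circular section of diameter D = 1.66 m at depth y = 1.2 m, the central angle is θ = 2 arccos(1 − 2y/D) = 4.066 rad. Then A = (D²/8)(θ − sin θ) = 1.675 m² and P = Dθ/2 = 3.375 m. Hydraulic radius R = A/P = 1.675/3.375 = 0.4965 m. Q_A = (1/0.014)·1.675·0.4965^(2/3)·√0.0002 = 1.061 m³/s.
Channel B: Flow area A = b·y = 7.8 × 2.45 = 19.11 m². Wetted perimeter P = b + 2y = 7.8 + 2×2.45 = 12.7 m. Hydraulic radius R = A/P = 19.11/12.7 = 1.505 m. Q_B = (1/0.014)·19.11·1.505^(2/3)·√0.0002 = 25.35 m³/s.
The larger discharge is 25.35 m³/s and the smaller is 1.061 m³/s; the ratio is 23.9.

23.9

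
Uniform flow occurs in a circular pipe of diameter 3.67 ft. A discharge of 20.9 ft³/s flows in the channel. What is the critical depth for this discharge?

y_c = 1.38 ft

At critical depth, Q² T / (g A³) = 1, i.e. A³/T = Q²/g = 20.9²/32.2 = 13.57.
Try y = 1.6 ft: A³/T = 23.87 — over.
Try y = 1.12 ft: A³/T = 6.041 — short.
Try y = 1.38 ft: A³/T = 13.53 — ≈ 13.57.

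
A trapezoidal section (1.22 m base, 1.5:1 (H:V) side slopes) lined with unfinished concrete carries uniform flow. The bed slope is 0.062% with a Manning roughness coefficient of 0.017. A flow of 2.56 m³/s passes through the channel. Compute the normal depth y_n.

y_n = 0.972 m

Manning's equation rearranged: A R^(2/3) = nQ / (1·√S) = 0.017 × 2.56 / (√0.00062) = 1.748.
Trying y = 1.11 m: A R^(2/3) = 2.311 — over.
Trying y = 0.972 m: A R^(2/3) = 1.749 — close enough.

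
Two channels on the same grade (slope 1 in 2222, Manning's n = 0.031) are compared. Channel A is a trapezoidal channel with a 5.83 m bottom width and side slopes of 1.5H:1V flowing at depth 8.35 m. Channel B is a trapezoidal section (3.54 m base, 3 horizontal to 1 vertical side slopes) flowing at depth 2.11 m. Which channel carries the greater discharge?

Channel A: With bottom width b = 5.83 m and side slope z = 1.5: A = (b + zy)y = (5.83 + 1.5×8.35)×8.35 = 153.3 m²; P = b + 2y√(1+z²) = 5.83 + 2×8.35×1.803 = 35.94 m. Hydraulic radius R = A/P = 153.3/35.94 = 4.265 m. Q_A = (1/0.031)·153.3·4.265^(2/3)·√0.00045 = 275.8 m³/s.
Channel B: With bottom width b = 3.54 m and side slope z = 3: A = (b + zy)y = (3.54 + 3×2.11)×2.11 = 20.83 m²; P = b + 2y√(1+z²) = 3.54 + 2×2.11×3.162 = 16.88 m. Hydraulic radius R = A/P = 20.83/16.88 = 1.233 m. Q_B = (1/0.031)·20.83·1.233^(2/3)·√0.00045 = 16.39 m³/s.
Q_A = 275.8 m³/s vs Q_B = 16.39 m³/s, so channel A carries more.

channel A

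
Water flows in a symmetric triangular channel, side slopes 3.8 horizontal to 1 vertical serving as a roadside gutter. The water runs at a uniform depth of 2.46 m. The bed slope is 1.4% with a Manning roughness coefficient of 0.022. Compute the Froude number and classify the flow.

For a triangular section with side slope z = 3.8: A = zy² = 3.8×2.46² = 23 m²; P = 2y√(1+z²) = 2×2.46×3.929 = 19.33 m.
Hydraulic radius R = A/P = 23/19.33 = 1.19 m.
V = (1/n) R^(2/3) √S = (1/0.022) × 1.19^(2/3) × √0.014 = 6.038 m/s. Hydraulic depth D_h = A/T = 23/18.7 = 1.23 m.
Froude number Fr = V/√(g·D_h) = 6.038/√(9.81×1.23) = 1.74, which is greater than 1, so the flow is supercritical.

supercritical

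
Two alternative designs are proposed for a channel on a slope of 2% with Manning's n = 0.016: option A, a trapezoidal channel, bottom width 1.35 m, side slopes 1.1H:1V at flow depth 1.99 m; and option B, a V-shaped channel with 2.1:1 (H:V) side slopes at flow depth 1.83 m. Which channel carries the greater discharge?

Channel A: With bottom width b = 1.35 m and side slope z = 1.1: A = (b + zy)y = (1.35 + 1.1×1.99)×1.99 = 7.043 m²; P = b + 2y√(1+z²) = 1.35 + 2×1.99×1.487 = 7.267 m. Hydraulic radius R = A/P = 7.043/7.267 = 0.9692 m. Q_A = (1/0.016)·7.043·0.9692^(2/3)·√0.02 = 60.96 m³/s.
Channel B: For a triangular section with side slope z = 2.1: A = zy² = 2.1×1.83² = 7.033 m²; P = 2y√(1+z²) = 2×1.83×2.326 = 8.513 m. Hydraulic radius R = A/P = 7.033/8.513 = 0.8261 m. Q_B = (1/0.016)·7.033·0.8261^(2/3)·√0.02 = 54.73 m³/s.
Q_A = 60.96 m³/s vs Q_B = 54.73 m³/s, so channel A carries more.

channel A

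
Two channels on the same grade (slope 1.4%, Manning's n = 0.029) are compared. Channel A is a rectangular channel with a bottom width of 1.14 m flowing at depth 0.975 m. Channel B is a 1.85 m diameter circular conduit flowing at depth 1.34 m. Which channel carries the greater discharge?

Channel A: Flow area A = b·y = 1.14 × 0.975 = 1.111 m². Wetted perimeter P = b + 2y = 1.14 + 2×0.975 = 3.09 m. Hydraulic radius R = A/P = 1.111/3.09 = 0.3597 m. Q_A = (1/0.029)·1.111·0.3597^(2/3)·√0.014 = 2.294 m³/s.
Channel B: For a circular section of diameter D = 1.85 m at depth y = 1.34 m, the central angle is θ = 2 arccos(1 − 2y/D) = 4.072 rad. Then A = (D²/8)(θ − sin θ) = 2.085 m² and P = Dθ/2 = 3.767 m. Hydraulic radius R = A/P = 2.085/3.767 = 0.5536 m. Q_B = (1/0.029)·2.085·0.5536^(2/3)·√0.014 = 5.736 m³/s.
Q_A = 2.294 m³/s vs Q_B = 5.736 m³/s, so channel B carries more.

channel B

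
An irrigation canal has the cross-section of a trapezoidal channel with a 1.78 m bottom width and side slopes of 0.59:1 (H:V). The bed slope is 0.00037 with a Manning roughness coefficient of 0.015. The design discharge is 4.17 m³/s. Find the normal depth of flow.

Manning's equation rearranged: A R^(2/3) = nQ / (1·√S) = 0.015 × 4.17 / (√0.00037) = 3.252.
Try y = 1.71 m: A R^(2/3) = 4.209 — high.
Try y = 1.28 m: A R^(2/3) = 2.516 — low.
Try y = 1.48 m: A R^(2/3) = 3.249 — ≈ 3.252.

y_n = 1.48 m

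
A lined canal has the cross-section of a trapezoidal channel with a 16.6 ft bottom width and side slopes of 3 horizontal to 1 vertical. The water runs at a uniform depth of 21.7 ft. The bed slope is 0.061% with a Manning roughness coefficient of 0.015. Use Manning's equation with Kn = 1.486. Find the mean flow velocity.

V = 12.5 ft/s

With bottom width b = 16.6 ft and side slope z = 3: A = (b + zy)y = (16.6 + 3×21.7)×21.7 = 1773 ft²; P = b + 2y√(1+z²) = 16.6 + 2×21.7×3.162 = 153.8 ft.
Hydraulic radius R = A/P = 1773/153.8 = 11.52 ft.
From Manning's equation, V = (1.486/n) R^(2/3) S^(1/2) = (1.486/0.015) × 11.52^(2/3) × 0.00061^(1/2) = 12.5 ft/s.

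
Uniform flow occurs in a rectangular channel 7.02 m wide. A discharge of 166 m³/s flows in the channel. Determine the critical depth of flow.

y_c = 3.85 m

For a rectangular channel, critical depth y_c = (q²/g)^(1/3) where q = Q/b = 166/7.02 = 23.65 m²/s.
So y_c = (23.65²/9.81)^(1/3) = 3.85 m.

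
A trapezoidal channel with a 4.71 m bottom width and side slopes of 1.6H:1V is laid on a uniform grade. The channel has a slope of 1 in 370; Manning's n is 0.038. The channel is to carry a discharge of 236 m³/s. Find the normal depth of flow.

y_n = 5.83 m

Manning's equation rearranged: A R^(2/3) = nQ / (1·√S) = 0.038 × 236 / (√0.002703) = 172.5.
Try y = 6.31 m: A R^(2/3) = 206.1 — over.
Try y = 4.17 m: A R^(2/3) = 83.21 — short.
Try y = 5.83 m: A R^(2/3) = 172.7 — matches.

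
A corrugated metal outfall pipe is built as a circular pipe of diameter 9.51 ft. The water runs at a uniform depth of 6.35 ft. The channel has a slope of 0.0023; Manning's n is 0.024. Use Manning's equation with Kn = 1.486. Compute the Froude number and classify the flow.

For a circular section of diameter D = 9.51 ft at depth y = 6.35 ft, the central angle is θ = 2 arccos(1 − 2y/D) = 3.826 rad. Then A = (D²/8)(θ − sin θ) = 50.39 ft² and P = Dθ/2 = 18.19 ft.
Hydraulic radius R = A/P = 50.39/18.19 = 2.77 ft.
V = (1.486/n) R^(2/3) √S = (1.486/0.024) × 2.77^(2/3) × √0.0023 = 5.857 ft/s. Hydraulic depth D_h = A/T = 50.39/8.959 = 5.625 ft.
Froude number Fr = V/√(g·D_h) = 5.857/√(32.2×5.625) = 0.435, which is less than 1, so the flow is subcritical.

subcritical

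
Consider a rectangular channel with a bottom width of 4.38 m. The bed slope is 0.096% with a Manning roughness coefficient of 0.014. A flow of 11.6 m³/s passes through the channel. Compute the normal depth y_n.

Manning's equation rearranged: A R^(2/3) = nQ / (1·√S) = 0.014 × 11.6 / (√0.00096) = 5.241.
Try y = 1.12 m: A R^(2/3) = 4.017 — low.
Try y = 1.7 m: A R^(2/3) = 7.231 — high.
Try y = 1.35 m: A R^(2/3) = 5.244 — close enough.

y_n = 1.35 m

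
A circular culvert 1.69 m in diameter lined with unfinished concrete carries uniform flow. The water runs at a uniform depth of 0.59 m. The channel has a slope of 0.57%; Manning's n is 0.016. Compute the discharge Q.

Q = 1.56 m³/s

For a circular section of diameter D = 1.69 m at depth y = 0.59 m, the central angle is θ = 2 arccos(1 − 2y/D) = 2.528 rad. Then A = (D²/8)(θ − sin θ) = 0.6973 m² and P = Dθ/2 = 2.137 m.
Hydraulic radius R = A/P = 0.6973/2.137 = 0.3264 m.
Manning's equation: Q = (1/n) A R^(2/3) S^(1/2) = (1/0.016) × 0.6973 × 0.3264^(2/3) × 0.0057^(1/2) = 1.56 m³/s.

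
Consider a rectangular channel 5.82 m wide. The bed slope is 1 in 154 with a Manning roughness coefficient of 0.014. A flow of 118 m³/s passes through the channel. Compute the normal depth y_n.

y_n = 2.78 m

Manning's equation rearranged: A R^(2/3) = nQ / (1·√S) = 0.014 × 118 / (√0.006494) = 20.5.
Try y = 3.44 m: A R^(2/3) = 27.12 — high.
Try y = 2.06 m: A R^(2/3) = 13.58 — low.
Try y = 2.78 m: A R^(2/3) = 20.46 — close enough.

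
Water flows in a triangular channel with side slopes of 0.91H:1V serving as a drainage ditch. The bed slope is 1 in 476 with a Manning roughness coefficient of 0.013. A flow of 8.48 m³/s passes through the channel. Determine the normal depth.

y_n = 1.89 m

Manning's equation rearranged: A R^(2/3) = nQ / (1·√S) = 0.013 × 8.48 / (√0.002101) = 2.405.
Trying y = 2.18 m: A R^(2/3) = 3.518 — high.
Trying y = 1.64 m: A R^(2/3) = 1.647 — low.
Trying y = 1.89 m: A R^(2/3) = 2.404 — ≈ 2.405.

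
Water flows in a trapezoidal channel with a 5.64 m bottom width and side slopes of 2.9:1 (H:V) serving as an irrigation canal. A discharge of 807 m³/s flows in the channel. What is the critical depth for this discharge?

y_c = 6.02 m

At critical depth, Q² T / (g A³) = 1, i.e. A³/T = Q²/g = 807²/9.81 = 66390.
Trying y = 5.2 m: A³/T = 34940 — low.
Trying y = 6.61 m: A³/T = 100300 — high.
Trying y = 6.02 m: A³/T = 66290 — matches.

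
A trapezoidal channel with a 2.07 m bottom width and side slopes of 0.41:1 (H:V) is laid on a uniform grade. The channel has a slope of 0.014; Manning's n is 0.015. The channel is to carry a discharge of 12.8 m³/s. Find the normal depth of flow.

y_n = 0.958 m

Manning's equation rearranged: A R^(2/3) = nQ / (1·√S) = 0.015 × 12.8 / (√0.014) = 1.623.
Trying y = 1.05 m: A R^(2/3) = 1.878 — too large.
Trying y = 0.661 m: A R^(2/3) = 0.8982 — too small.
Trying y = 0.958 m: A R^(2/3) = 1.622 — matches.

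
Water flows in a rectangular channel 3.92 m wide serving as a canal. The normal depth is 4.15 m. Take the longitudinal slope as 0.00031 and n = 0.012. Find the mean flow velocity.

Flow area A = b·y = 3.92 × 4.15 = 16.27 m². Wetted perimeter P = b + 2y = 3.92 + 2×4.15 = 12.22 m.
Hydraulic radius R = A/P = 16.27/12.22 = 1.331 m.
From Manning's equation, V = (1/n) R^(2/3) S^(1/2) = (1/0.012) × 1.331^(2/3) × 0.00031^(1/2) = 1.78 m/s.

V = 1.78 m/s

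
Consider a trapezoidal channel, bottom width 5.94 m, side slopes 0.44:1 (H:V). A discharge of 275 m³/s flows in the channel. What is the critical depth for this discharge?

At critical depth, Q² T / (g A³) = 1, i.e. A³/T = Q²/g = 275²/9.81 = 7709.
Trying y = 6.3 m: A³/T = 14400 — high.
Trying y = 4.36 m: A³/T = 4114 — low.
Trying y = 5.25 m: A³/T = 7694 — close enough.

y_c = 5.25 m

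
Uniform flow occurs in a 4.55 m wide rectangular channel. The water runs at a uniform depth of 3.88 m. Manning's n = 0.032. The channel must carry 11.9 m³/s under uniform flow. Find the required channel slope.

Flow area A = b·y = 4.55 × 3.88 = 17.65 m². Wetted perimeter P = b + 2y = 4.55 + 2×3.88 = 12.31 m.
Hydraulic radius R = A/P = 17.65/12.31 = 1.434 m.
From Manning's equation, S = [nQ / (1 A R^(2/3))]² = [0.032 × 11.9 / (1 × 17.65 × 1.434^(2/3))]² = 0.000288.

S = 0.000288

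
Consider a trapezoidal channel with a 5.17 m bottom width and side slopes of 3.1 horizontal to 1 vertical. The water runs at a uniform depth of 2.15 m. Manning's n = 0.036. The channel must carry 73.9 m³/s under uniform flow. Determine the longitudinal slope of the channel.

With bottom width b = 5.17 m and side slope z = 3.1: A = (b + zy)y = (5.17 + 3.1×2.15)×2.15 = 25.45 m²; P = b + 2y√(1+z²) = 5.17 + 2×2.15×3.257 = 19.18 m.
Hydraulic radius R = A/P = 25.45/19.18 = 1.327 m.
From Manning's equation, S = [nQ / (1 A R^(2/3))]² = [0.036 × 73.9 / (1 × 25.45 × 1.327^(2/3))]² = 0.0075.

S = 0.0075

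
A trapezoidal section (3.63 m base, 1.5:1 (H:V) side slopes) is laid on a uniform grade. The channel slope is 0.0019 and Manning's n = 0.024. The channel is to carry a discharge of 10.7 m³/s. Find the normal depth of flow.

Manning's equation rearranged: A R^(2/3) = nQ / (1·√S) = 0.024 × 10.7 / (√0.0019) = 5.891.
At y = 1.43 m: A R^(2/3) = 7.924 — high.
At y = 1.22 m: A R^(2/3) = 5.881 — close enough.

y_n = 1.22 m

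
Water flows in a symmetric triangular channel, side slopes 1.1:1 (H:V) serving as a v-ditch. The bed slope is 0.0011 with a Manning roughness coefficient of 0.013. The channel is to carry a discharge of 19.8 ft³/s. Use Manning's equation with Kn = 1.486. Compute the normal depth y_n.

Manning's equation rearranged: A R^(2/3) = nQ / (1.486·√S) = 0.013 × 19.8 / (1.486 × √0.0011) = 5.223.
At y = 1.74 ft: A R^(2/3) = 2.483 — low.
At y = 2.68 ft: A R^(2/3) = 7.856 — high.
At y = 2.3 ft: A R^(2/3) = 5.225 — matches.

y_n = 2.3 ft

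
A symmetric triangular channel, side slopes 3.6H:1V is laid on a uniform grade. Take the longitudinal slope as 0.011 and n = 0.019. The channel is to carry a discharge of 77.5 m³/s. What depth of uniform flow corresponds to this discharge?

Manning's equation rearranged: A R^(2/3) = nQ / (1·√S) = 0.019 × 77.5 / (√0.011) = 14.04.
At y = 1.57 m: A R^(2/3) = 7.366 — low.
At y = 2 m: A R^(2/3) = 14.05 — ≈ 14.04.

y_n = 2 m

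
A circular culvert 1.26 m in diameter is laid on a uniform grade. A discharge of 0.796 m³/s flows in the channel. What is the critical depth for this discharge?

y_c = 0.474 m

At critical depth, Q² T / (g A³) = 1, i.e. A³/T = Q²/g = 0.796²/9.81 = 0.06459.
At y = 0.563 m: A³/T = 0.1251 — too large.
At y = 0.345 m: A³/T = 0.01892 — too small.
At y = 0.474 m: A³/T = 0.06464 — matches.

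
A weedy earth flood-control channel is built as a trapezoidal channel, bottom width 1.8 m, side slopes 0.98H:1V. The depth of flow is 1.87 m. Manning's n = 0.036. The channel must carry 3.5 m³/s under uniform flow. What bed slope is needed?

With bottom width b = 1.8 m and side slope z = 0.98: A = (b + zy)y = (1.8 + 0.98×1.87)×1.87 = 6.793 m²; P = b + 2y√(1+z²) = 1.8 + 2×1.87×1.4 = 7.037 m.
Hydraulic radius R = A/P = 6.793/7.037 = 0.9654 m.
From Manning's equation, S = [nQ / (1 A R^(2/3))]² = [0.036 × 3.5 / (1 × 6.793 × 0.9654^(2/3))]² = 0.000361.

S = 0.000361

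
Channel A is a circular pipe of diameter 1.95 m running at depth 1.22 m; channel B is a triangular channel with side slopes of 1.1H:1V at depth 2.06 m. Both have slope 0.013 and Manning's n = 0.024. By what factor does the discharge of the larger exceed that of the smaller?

2.94

Channel A: For a circular section of diameter D = 1.95 m at depth y = 1.22 m, the central angle is θ = 2 arccos(1 − 2y/D) = 3.65 rad. Then A = (D²/8)(θ − sin θ) = 1.966 m² and P = Dθ/2 = 3.558 m. Hydraulic radius R = A/P = 1.966/3.558 = 0.5525 m. Q_A = (1/0.024)·1.966·0.5525^(2/3)·√0.013 = 6.288 m³/s.
Channel B: For a triangular section with side slope z = 1.1: A = zy² = 1.1×2.06² = 4.668 m²; P = 2y√(1+z²) = 2×2.06×1.487 = 6.125 m. Hydraulic radius R = A/P = 4.668/6.125 = 0.7621 m. Q_B = (1/0.024)·4.668·0.7621^(2/3)·√0.013 = 18.5 m³/s.
The larger discharge is 18.5 m³/s and the smaller is 6.288 m³/s; the ratio is 2.94.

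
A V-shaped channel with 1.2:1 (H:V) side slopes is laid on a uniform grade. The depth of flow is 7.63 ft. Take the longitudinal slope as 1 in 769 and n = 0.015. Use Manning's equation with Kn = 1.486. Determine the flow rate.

For a triangular section with side slope z = 1.2: A = zy² = 1.2×7.63² = 69.86 ft²; P = 2y√(1+z²) = 2×7.63×1.562 = 23.84 ft.
Hydraulic radius R = A/P = 69.86/23.84 = 2.931 ft.
Manning's equation: Q = (1.486/n) A R^(2/3) S^(1/2) = (1.486/0.015) × 69.86 × 2.931^(2/3) × 0.0013^(1/2) = 511 ft³/s.

Q = 511 ft³/s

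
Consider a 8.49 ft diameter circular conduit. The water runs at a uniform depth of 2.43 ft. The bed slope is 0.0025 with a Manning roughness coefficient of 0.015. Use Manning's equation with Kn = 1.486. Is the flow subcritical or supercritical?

For a circular section of diameter D = 8.49 ft at depth y = 2.43 ft, the central angle is θ = 2 arccos(1 − 2y/D) = 2.258 rad. Then A = (D²/8)(θ − sin θ) = 13.38 ft² and P = Dθ/2 = 9.585 ft.
Hydraulic radius R = A/P = 13.38/9.585 = 1.396 ft.
V = (1.486/n) R^(2/3) √S = (1.486/0.015) × 1.396^(2/3) × √0.0025 = 6.187 ft/s. Hydraulic depth D_h = A/T = 13.38/7.675 = 1.743 ft.
Froude number Fr = V/√(g·D_h) = 6.187/√(32.2×1.743) = 0.826, which is less than 1, so the flow is subcritical.

subcritical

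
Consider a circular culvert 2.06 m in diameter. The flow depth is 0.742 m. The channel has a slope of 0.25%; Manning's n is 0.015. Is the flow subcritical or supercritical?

subcritical

For a circular section of diameter D = 2.06 m at depth y = 0.742 m, the central angle is θ = 2 arccos(1 − 2y/D) = 2.575 rad. Then A = (D²/8)(θ − sin θ) = 1.081 m² and P = Dθ/2 = 2.652 m.
Hydraulic radius R = A/P = 1.081/2.652 = 0.4076 m.
V = (1/n) R^(2/3) √S = (1/0.015) × 0.4076^(2/3) × √0.0025 = 1.832 m/s. Hydraulic depth D_h = A/T = 1.081/1.978 = 0.5466 m.
Froude number Fr = V/√(g·D_h) = 1.832/√(9.81×0.5466) = 0.791, which is less than 1, so the flow is subcritical.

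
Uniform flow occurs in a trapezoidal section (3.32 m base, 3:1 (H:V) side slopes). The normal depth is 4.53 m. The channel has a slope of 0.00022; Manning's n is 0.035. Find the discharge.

Q = 58.1 m³/s

With bottom width b = 3.32 m and side slope z = 3: A = (b + zy)y = (3.32 + 3×4.53)×4.53 = 76.6 m²; P = b + 2y√(1+z²) = 3.32 + 2×4.53×3.162 = 31.97 m.
Hydraulic radius R = A/P = 76.6/31.97 = 2.396 m.
Manning's equation: Q = (1/n) A R^(2/3) S^(1/2) = (1/0.035) × 76.6 × 2.396^(2/3) × 0.00022^(1/2) = 58.1 m³/s.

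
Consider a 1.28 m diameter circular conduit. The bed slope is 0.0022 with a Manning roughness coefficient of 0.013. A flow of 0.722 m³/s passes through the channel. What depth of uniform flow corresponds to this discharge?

Manning's equation rearranged: A R^(2/3) = nQ / (1·√S) = 0.013 × 0.722 / (√0.0022) = 0.2001.
At y = 0.366 m: A R^(2/3) = 0.1074 — short.
At y = 0.582 m: A R^(2/3) = 0.2554 — over.
At y = 0.508 m: A R^(2/3) = 0.2 — close enough.

y_n = 0.508 m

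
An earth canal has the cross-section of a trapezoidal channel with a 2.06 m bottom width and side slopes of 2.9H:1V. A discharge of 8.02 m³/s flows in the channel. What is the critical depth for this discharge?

At critical depth, Q² T / (g A³) = 1, i.e. A³/T = Q²/g = 8.02²/9.81 = 6.557.
Trying y = 0.697 m: A³/T = 3.772 — too small.
Trying y = 0.804 m: A³/T = 6.547 — matches.

y_c = 0.804 m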